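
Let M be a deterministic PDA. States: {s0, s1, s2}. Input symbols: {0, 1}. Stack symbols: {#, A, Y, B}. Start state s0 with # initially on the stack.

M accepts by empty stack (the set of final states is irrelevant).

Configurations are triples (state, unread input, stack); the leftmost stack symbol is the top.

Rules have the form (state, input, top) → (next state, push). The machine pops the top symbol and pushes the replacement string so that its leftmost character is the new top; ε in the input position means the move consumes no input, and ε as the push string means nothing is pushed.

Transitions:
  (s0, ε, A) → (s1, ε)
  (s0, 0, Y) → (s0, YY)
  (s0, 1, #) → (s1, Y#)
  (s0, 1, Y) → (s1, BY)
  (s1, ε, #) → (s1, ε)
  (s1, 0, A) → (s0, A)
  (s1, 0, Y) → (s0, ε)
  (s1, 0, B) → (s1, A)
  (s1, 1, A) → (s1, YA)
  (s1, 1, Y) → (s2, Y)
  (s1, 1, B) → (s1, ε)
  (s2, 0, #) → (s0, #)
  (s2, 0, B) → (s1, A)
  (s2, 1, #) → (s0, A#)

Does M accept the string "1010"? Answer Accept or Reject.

(s0, 1010, #) ⊢ (s1, 010, Y#) ⊢ (s0, 10, #) ⊢ (s1, 0, Y#) ⊢ (s0, ε, #)
All input consumed; stack is #, not empty, and no further ε-move applies.

Reject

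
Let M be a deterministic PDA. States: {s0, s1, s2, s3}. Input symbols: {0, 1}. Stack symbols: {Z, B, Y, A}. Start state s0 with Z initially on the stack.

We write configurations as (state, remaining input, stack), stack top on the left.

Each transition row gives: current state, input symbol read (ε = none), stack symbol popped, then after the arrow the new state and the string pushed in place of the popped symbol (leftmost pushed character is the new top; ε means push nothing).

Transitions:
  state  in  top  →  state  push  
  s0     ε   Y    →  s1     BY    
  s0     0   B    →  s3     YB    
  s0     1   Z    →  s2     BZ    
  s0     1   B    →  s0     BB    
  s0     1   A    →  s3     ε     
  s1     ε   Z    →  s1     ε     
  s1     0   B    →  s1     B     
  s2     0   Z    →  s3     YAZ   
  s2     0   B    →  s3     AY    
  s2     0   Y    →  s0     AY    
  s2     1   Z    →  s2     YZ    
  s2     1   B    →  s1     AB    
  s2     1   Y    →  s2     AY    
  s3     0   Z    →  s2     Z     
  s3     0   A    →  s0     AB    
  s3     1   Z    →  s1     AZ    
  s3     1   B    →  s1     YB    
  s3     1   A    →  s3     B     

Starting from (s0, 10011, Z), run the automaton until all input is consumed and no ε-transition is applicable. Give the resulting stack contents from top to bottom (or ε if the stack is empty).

YBYZ

(s0, 10011, Z)
  read 1, top Z: go to s2, push BZ → (s2, 0011, BZ)
  read 0, top B: go to s3, push AY → (s3, 011, AYZ)
  read 0, top A: go to s0, push AB → (s0, 11, ABYZ)
  read 1, top A: go to s3, push ε → (s3, 1, BYZ)
  read 1, top B: go to s1, push YB → (s1, ε, YBYZ)
All input consumed in state s1 with stack YBYZ.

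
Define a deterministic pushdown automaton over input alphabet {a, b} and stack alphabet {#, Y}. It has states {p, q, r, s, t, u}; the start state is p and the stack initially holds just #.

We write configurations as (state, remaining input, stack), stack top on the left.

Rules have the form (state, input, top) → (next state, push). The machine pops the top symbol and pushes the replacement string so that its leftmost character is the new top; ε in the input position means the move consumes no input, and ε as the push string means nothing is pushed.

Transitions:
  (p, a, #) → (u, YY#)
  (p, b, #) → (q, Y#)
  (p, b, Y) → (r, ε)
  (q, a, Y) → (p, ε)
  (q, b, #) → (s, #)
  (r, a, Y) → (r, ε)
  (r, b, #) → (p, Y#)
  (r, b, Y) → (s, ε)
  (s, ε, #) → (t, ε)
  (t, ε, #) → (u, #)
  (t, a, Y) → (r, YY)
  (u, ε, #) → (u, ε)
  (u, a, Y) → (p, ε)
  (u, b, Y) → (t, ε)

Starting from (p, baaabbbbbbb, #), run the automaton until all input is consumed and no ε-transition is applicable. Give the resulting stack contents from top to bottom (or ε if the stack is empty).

(p, baaabbbbbbb, #)
  read b, top #: go to q, push Y# → (q, aaabbbbbbb, Y#)
  read a, top Y: go to p, push ε → (p, aabbbbbbb, #)
  read a, top #: go to u, push YY# → (u, abbbbbbb, YY#)
  read a, top Y: go to p, push ε → (p, bbbbbbb, Y#)
  read b, top Y: go to r, push ε → (r, bbbbbb, #)
  read b, top #: go to p, push Y# → (p, bbbbb, Y#)
  read b, top Y: go to r, push ε → (r, bbbb, #)
  read b, top #: go to p, push Y# → (p, bbb, Y#)
  read b, top Y: go to r, push ε → (r, bb, #)
  read b, top #: go to p, push Y# → (p, b, Y#)
  read b, top Y: go to r, push ε → (r, ε, #)
All input consumed in state r with stack #.

#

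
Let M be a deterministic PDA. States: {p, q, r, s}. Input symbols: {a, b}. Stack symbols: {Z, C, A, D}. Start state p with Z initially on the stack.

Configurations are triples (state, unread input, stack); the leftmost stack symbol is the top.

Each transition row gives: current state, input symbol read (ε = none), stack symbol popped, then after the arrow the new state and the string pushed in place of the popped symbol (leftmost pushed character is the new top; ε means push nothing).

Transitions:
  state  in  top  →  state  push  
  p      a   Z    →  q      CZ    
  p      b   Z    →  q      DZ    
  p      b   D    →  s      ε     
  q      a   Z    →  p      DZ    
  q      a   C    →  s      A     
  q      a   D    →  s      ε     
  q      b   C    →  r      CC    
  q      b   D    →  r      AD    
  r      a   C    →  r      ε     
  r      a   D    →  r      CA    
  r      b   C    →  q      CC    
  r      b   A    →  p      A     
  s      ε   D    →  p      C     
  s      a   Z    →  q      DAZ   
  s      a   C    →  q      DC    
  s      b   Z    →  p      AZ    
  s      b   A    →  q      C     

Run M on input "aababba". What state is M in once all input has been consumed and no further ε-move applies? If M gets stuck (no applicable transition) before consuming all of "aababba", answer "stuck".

(p, aababba, Z)
  read a, top Z: go to q, push CZ → (q, ababba, CZ)
  read a, top C: go to s, push A → (s, babba, AZ)
  read b, top A: go to q, push C → (q, abba, CZ)
  read a, top C: go to s, push A → (s, bba, AZ)
  read b, top A: go to q, push C → (q, ba, CZ)
  read b, top C: go to r, push CC → (r, a, CCZ)
  read a, top C: go to r, push ε → (r, ε, CZ)
All input consumed; M is in state r.

r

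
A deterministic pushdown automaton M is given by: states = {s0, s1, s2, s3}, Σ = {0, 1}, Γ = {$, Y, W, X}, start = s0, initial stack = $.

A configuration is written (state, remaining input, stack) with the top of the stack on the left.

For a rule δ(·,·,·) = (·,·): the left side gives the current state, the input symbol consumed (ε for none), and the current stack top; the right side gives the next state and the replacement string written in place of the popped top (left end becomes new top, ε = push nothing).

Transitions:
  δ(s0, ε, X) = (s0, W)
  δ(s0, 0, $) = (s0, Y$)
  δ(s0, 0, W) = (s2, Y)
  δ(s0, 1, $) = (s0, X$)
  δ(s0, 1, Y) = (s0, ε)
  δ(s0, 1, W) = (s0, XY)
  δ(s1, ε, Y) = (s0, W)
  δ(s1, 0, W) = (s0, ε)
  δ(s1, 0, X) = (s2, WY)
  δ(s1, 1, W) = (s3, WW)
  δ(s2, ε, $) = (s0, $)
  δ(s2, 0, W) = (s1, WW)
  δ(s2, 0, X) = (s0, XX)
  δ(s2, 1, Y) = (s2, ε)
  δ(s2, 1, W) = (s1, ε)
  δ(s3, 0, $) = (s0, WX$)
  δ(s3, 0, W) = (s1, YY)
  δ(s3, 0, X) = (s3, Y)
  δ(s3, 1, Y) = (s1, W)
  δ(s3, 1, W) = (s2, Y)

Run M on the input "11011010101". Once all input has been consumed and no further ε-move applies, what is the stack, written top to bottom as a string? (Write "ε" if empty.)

(s0, 11011010101, $)
  read 1, top $: go to s0, push X$ → (s0, 1011010101, X$)
  ε-move, top X: go to s0, push W → (s0, 1011010101, W$)
  read 1, top W: go to s0, push XY → (s0, 011010101, XY$)
  ε-move, top X: go to s0, push W → (s0, 011010101, WY$)
  read 0, top W: go to s2, push Y → (s2, 11010101, YY$)
  read 1, top Y: go to s2, push ε → (s2, 1010101, Y$)
  read 1, top Y: go to s2, push ε → (s2, 010101, $)
  ε-move, top $: go to s0, push $ → (s0, 010101, $)
  read 0, top $: go to s0, push Y$ → (s0, 10101, Y$)
  read 1, top Y: go to s0, push ε → (s0, 0101, $)
  read 0, top $: go to s0, push Y$ → (s0, 101, Y$)
  read 1, top Y: go to s0, push ε → (s0, 01, $)
  read 0, top $: go to s0, push Y$ → (s0, 1, Y$)
  read 1, top Y: go to s0, push ε → (s0, ε, $)
All input consumed in state s0 with stack $.

$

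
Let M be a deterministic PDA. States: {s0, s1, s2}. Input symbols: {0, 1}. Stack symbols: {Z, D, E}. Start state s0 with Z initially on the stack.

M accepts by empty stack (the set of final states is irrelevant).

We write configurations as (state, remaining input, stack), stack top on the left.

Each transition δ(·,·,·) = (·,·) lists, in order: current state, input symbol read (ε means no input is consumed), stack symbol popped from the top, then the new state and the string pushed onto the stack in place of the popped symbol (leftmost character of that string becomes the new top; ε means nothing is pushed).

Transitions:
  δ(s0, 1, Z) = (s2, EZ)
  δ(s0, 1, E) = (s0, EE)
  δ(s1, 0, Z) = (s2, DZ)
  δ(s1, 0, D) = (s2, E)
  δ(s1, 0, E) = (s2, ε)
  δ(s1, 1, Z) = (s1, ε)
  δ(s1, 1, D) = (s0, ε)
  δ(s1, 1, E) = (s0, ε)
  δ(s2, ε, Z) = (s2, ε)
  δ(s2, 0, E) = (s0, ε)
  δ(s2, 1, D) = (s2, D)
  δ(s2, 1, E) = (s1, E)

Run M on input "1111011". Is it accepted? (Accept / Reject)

(s0, 1111011, Z)
  read 1, top Z: go to s2, push EZ → (s2, 111011, EZ)
  read 1, top E: go to s1, push E → (s1, 11011, EZ)
  read 1, top E: go to s0, push ε → (s0, 1011, Z)
  read 1, top Z: go to s2, push EZ → (s2, 011, EZ)
  read 0, top E: go to s0, push ε → (s0, 11, Z)
  read 1, top Z: go to s2, push EZ → (s2, 1, EZ)
  read 1, top E: go to s1, push E → (s1, ε, EZ)
All input consumed; stack is EZ, not empty, and no further ε-move applies.

Reject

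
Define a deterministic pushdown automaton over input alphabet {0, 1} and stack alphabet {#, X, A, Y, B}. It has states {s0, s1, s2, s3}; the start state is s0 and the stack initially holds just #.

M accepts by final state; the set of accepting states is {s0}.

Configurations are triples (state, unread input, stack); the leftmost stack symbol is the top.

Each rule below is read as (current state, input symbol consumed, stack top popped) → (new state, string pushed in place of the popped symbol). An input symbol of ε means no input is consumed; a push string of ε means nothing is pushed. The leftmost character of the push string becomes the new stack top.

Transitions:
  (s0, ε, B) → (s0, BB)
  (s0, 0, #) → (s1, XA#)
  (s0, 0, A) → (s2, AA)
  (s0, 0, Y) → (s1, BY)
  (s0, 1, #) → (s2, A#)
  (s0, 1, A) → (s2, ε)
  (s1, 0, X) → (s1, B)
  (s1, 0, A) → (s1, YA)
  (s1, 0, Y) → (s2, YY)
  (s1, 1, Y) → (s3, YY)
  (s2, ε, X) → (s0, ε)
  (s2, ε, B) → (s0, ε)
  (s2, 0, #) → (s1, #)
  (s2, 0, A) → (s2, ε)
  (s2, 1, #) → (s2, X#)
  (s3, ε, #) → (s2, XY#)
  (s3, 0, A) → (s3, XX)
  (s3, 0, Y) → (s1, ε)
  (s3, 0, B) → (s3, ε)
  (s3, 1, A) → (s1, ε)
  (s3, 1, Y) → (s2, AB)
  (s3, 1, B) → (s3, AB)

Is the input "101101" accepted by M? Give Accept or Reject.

Accept

(s0, 101101, #)
  read 1, top #: go to s2, push A# → (s2, 01101, A#)
  read 0, top A: go to s2, push ε → (s2, 1101, #)
  read 1, top #: go to s2, push X# → (s2, 101, X#)
  ε-move, top X: go to s0, push ε → (s0, 101, #)
  read 1, top #: go to s2, push A# → (s2, 01, A#)
  read 0, top A: go to s2, push ε → (s2, 1, #)
  read 1, top #: go to s2, push X# → (s2, ε, X#)
  ε-move, top X: go to s0, push ε → (s0, ε, #)
All input consumed; state s0 ∈ F.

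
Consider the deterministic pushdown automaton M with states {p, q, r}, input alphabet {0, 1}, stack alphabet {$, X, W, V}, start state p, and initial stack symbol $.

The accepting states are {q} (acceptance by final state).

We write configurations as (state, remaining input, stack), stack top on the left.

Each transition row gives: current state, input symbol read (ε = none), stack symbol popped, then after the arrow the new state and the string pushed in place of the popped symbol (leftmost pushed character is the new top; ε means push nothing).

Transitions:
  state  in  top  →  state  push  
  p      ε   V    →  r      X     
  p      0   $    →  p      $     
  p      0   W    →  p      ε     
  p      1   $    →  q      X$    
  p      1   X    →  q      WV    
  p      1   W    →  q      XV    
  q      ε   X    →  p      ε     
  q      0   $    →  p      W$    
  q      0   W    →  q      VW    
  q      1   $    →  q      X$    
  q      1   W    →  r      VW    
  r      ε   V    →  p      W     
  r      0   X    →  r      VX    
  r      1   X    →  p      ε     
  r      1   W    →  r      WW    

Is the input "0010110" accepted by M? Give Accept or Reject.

(p, 0010110, $)
  read 0, top $: go to p, push $ → (p, 010110, $)
  read 0, top $: go to p, push $ → (p, 10110, $)
  read 1, top $: go to q, push X$ → (q, 0110, X$)
  ε-move, top X: go to p, push ε → (p, 0110, $)
  read 0, top $: go to p, push $ → (p, 110, $)
  read 1, top $: go to q, push X$ → (q, 10, X$)
  ε-move, top X: go to p, push ε → (p, 10, $)
  read 1, top $: go to q, push X$ → (q, 0, X$)
  ε-move, top X: go to p, push ε → (p, 0, $)
  read 0, top $: go to p, push $ → (p, ε, $)
All input consumed; state p ∉ F and no further ε-move applies.

Reject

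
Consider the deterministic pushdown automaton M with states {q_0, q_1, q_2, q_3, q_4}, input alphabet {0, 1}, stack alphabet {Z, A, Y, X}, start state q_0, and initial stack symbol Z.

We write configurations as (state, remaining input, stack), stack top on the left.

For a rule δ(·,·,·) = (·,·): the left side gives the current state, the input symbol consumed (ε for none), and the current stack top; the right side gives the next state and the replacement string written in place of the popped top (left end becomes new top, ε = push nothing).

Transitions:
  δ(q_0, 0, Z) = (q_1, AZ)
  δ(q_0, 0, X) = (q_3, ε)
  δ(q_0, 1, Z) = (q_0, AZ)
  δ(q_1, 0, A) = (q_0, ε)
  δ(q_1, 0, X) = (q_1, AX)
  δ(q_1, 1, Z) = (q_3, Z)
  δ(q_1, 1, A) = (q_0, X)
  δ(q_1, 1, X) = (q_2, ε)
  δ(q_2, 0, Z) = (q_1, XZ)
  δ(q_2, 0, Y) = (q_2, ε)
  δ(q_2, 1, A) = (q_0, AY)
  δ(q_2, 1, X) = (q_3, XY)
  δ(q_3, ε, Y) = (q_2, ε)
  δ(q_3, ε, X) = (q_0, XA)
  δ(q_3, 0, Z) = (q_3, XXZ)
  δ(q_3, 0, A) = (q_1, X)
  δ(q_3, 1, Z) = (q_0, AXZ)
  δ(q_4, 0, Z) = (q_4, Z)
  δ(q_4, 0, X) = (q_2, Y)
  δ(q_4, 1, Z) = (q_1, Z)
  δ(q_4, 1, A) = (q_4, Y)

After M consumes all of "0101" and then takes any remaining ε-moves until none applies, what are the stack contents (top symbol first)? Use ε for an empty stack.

(q_0, 0101, Z)
  read 0, top Z: go to q_1, push AZ → (q_1, 101, AZ)
  read 1, top A: go to q_0, push X → (q_0, 01, XZ)
  read 0, top X: go to q_3, push ε → (q_3, 1, Z)
  read 1, top Z: go to q_0, push AXZ → (q_0, ε, AXZ)
All input consumed in state q_0 with stack AXZ.

AXZ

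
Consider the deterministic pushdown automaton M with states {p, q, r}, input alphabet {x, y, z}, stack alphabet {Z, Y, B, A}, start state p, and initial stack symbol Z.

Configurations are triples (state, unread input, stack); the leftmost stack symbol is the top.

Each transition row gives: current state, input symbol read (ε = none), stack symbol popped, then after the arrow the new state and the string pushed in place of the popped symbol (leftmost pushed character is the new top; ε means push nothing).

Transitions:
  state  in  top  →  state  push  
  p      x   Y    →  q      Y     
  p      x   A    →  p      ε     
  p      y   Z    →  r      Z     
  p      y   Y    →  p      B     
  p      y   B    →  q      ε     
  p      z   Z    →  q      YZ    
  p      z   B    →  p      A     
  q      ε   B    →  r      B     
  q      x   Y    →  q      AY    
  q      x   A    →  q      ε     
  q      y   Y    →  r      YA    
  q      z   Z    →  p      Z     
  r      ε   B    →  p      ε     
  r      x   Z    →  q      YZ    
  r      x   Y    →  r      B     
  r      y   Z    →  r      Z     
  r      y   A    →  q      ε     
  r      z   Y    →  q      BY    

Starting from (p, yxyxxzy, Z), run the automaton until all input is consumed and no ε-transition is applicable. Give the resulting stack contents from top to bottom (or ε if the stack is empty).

(p, yxyxxzy, Z)
  read y, top Z: go to r, push Z → (r, xyxxzy, Z)
  read x, top Z: go to q, push YZ → (q, yxxzy, YZ)
  read y, top Y: go to r, push YA → (r, xxzy, YAZ)
  read x, top Y: go to r, push B → (r, xzy, BAZ)
  ε-move, top B: go to p, push ε → (p, xzy, AZ)
  read x, top A: go to p, push ε → (p, zy, Z)
  read z, top Z: go to q, push YZ → (q, y, YZ)
  read y, top Y: go to r, push YA → (r, ε, YAZ)
All input consumed in state r with stack YAZ.

YAZ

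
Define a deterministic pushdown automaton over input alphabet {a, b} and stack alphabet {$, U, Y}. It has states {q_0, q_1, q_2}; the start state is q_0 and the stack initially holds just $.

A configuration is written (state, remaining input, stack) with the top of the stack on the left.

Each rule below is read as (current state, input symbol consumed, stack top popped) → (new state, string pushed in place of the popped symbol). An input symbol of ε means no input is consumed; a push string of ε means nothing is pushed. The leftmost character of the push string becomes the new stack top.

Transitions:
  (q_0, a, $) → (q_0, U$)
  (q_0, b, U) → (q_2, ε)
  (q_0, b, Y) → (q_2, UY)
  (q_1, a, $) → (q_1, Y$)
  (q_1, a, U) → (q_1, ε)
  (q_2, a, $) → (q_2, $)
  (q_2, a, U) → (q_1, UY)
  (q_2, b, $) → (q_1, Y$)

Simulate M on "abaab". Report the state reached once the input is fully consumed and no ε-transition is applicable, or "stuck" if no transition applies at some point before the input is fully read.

q_1

(q_0, abaab, $) ⊢ (q_0, baab, U$) ⊢ (q_2, aab, $) ⊢ (q_2, ab, $) ⊢ (q_2, b, $) ⊢ (q_1, ε, Y$)
All input consumed; M is in state q_1.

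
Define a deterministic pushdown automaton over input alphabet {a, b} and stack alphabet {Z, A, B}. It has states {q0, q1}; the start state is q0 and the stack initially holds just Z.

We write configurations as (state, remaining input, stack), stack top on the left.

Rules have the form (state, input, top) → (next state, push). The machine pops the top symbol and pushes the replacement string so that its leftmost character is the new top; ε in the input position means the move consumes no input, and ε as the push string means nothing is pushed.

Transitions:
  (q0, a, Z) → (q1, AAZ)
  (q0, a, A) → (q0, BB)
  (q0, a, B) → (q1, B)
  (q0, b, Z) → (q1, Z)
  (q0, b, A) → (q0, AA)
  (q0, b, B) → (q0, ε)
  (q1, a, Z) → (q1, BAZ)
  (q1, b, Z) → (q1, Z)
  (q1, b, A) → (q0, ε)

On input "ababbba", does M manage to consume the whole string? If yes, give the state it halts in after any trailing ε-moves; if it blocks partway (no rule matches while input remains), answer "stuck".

(q0, ababbba, Z)
  read a, top Z: go to q1, push AAZ → (q1, babbba, AAZ)
  read b, top A: go to q0, push ε → (q0, abbba, AZ)
  read a, top A: go to q0, push BB → (q0, bbba, BBZ)
  read b, top B: go to q0, push ε → (q0, bba, BZ)
  read b, top B: go to q0, push ε → (q0, ba, Z)
  read b, top Z: go to q1, push Z → (q1, a, Z)
  read a, top Z: go to q1, push BAZ → (q1, ε, BAZ)
All input consumed; M is in state q1.

q1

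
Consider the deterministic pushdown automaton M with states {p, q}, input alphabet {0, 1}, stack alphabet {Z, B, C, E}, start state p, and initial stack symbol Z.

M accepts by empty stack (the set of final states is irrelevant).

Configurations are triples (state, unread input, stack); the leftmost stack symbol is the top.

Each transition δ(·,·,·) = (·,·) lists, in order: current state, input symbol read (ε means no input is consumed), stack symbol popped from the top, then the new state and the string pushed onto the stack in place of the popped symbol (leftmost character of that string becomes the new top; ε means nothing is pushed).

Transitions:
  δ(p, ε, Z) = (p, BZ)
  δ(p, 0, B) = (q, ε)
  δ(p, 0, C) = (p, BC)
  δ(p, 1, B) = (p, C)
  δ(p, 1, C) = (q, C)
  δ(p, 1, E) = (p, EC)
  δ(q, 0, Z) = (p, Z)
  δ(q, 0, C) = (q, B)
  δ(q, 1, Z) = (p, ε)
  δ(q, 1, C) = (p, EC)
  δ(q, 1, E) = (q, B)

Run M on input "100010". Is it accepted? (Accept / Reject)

Reject

(p, 100010, Z)
  ε-move, top Z: go to p, push BZ → (p, 100010, BZ)
  read 1, top B: go to p, push C → (p, 00010, CZ)
  read 0, top C: go to p, push BC → (p, 0010, BCZ)
  read 0, top B: go to q, push ε → (q, 010, CZ)
  read 0, top C: go to q, push B → (q, 10, BZ)
No transition applies at (q, 10, BZ); input not fully consumed.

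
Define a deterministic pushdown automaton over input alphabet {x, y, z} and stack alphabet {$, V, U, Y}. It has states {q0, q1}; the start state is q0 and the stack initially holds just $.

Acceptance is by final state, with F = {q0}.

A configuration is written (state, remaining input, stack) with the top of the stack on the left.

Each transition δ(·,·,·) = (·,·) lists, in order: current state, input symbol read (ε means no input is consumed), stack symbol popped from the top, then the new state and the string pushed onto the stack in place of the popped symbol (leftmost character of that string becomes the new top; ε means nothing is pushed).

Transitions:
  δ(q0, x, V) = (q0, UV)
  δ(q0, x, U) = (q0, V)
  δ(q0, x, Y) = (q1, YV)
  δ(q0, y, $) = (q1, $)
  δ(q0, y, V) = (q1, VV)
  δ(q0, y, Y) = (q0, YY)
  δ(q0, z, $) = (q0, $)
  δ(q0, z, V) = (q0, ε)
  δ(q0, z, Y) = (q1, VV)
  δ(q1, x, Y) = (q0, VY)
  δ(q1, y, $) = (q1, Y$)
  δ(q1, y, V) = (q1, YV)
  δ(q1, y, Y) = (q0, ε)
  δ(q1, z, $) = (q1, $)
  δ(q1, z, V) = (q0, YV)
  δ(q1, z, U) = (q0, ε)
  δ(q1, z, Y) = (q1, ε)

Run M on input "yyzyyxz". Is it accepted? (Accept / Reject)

(q0, yyzyyxz, $)
  read y, top $: go to q1, push $ → (q1, yzyyxz, $)
  read y, top $: go to q1, push Y$ → (q1, zyyxz, Y$)
  read z, top Y: go to q1, push ε → (q1, yyxz, $)
  read y, top $: go to q1, push Y$ → (q1, yxz, Y$)
  read y, top Y: go to q0, push ε → (q0, xz, $)
No transition applies at (q0, xz, $); input not fully consumed.

Reject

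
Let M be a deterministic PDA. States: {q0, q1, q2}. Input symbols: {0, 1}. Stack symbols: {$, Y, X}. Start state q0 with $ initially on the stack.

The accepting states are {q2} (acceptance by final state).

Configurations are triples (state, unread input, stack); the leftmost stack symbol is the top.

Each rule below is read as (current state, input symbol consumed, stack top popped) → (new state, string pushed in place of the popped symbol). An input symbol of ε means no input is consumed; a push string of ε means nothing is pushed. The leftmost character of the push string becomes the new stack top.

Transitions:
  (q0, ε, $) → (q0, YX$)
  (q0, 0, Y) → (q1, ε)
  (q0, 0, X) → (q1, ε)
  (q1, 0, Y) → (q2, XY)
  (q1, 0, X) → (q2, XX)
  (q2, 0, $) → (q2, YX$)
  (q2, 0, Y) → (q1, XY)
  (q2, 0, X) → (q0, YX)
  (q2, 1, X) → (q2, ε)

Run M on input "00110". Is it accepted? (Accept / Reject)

(q0, 00110, $)
  ε-move, top $: go to q0, push YX$ → (q0, 00110, YX$)
  read 0, top Y: go to q1, push ε → (q1, 0110, X$)
  read 0, top X: go to q2, push XX → (q2, 110, XX$)
  read 1, top X: go to q2, push ε → (q2, 10, X$)
  read 1, top X: go to q2, push ε → (q2, 0, $)
  read 0, top $: go to q2, push YX$ → (q2, ε, YX$)
All input consumed; state q2 ∈ F.

Accept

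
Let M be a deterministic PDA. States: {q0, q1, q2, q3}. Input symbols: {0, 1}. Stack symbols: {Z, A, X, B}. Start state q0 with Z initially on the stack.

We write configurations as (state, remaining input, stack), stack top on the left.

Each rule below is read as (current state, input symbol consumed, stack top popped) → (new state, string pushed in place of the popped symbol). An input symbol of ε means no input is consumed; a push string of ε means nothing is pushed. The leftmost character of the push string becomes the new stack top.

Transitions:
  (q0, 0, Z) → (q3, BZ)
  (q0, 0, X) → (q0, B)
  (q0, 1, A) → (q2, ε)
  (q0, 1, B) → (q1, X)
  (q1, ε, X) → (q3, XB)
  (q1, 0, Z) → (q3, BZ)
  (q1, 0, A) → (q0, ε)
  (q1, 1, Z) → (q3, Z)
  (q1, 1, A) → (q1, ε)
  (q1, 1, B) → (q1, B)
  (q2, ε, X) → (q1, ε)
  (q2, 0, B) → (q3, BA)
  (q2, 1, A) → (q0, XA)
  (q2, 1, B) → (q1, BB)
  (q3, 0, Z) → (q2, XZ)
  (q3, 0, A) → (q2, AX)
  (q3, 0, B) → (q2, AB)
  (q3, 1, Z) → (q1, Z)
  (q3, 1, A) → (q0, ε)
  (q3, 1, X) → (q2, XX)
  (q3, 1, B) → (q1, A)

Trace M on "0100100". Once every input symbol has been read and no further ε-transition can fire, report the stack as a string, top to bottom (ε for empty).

BZ

(q0, 0100100, Z) ⊢ (q3, 100100, BZ) ⊢ (q1, 00100, AZ) ⊢ (q0, 0100, Z) ⊢ (q3, 100, BZ) ⊢ (q1, 00, AZ) ⊢ (q0, 0, Z) ⊢ (q3, ε, BZ)
All input consumed in state q3 with stack BZ.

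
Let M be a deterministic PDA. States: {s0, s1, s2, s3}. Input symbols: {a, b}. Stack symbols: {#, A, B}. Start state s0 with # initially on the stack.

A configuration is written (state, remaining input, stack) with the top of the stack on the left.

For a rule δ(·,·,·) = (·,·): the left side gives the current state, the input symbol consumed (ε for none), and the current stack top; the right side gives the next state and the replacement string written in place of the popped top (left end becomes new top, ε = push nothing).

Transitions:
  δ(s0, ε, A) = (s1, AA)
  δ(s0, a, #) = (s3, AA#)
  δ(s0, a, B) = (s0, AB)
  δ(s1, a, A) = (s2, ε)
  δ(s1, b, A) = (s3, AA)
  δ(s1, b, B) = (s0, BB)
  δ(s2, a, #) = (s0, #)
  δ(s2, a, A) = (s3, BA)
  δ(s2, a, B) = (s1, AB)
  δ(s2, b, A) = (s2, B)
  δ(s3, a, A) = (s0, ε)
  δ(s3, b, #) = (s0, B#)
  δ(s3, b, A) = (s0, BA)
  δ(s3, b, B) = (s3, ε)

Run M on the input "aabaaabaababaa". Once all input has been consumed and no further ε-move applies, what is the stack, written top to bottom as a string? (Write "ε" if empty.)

AB#

(s0, aabaaabaababaa, #)
  read a, top #: go to s3, push AA# → (s3, abaaabaababaa, AA#)
  read a, top A: go to s0, push ε → (s0, baaabaababaa, A#)
  ε-move, top A: go to s1, push AA → (s1, baaabaababaa, AA#)
  read b, top A: go to s3, push AA → (s3, aaabaababaa, AAA#)
  read a, top A: go to s0, push ε → (s0, aabaababaa, AA#)
  ε-move, top A: go to s1, push AA → (s1, aabaababaa, AAA#)
  read a, top A: go to s2, push ε → (s2, abaababaa, AA#)
  read a, top A: go to s3, push BA → (s3, baababaa, BAA#)
  read b, top B: go to s3, push ε → (s3, aababaa, AA#)
  read a, top A: go to s0, push ε → (s0, ababaa, A#)
  ε-move, top A: go to s1, push AA → (s1, ababaa, AA#)
  read a, top A: go to s2, push ε → (s2, babaa, A#)
  read b, top A: go to s2, push B → (s2, abaa, B#)
  read a, top B: go to s1, push AB → (s1, baa, AB#)
  read b, top A: go to s3, push AA → (s3, aa, AAB#)
  read a, top A: go to s0, push ε → (s0, a, AB#)
  ε-move, top A: go to s1, push AA → (s1, a, AAB#)
  read a, top A: go to s2, push ε → (s2, ε, AB#)
All input consumed in state s2 with stack AB#.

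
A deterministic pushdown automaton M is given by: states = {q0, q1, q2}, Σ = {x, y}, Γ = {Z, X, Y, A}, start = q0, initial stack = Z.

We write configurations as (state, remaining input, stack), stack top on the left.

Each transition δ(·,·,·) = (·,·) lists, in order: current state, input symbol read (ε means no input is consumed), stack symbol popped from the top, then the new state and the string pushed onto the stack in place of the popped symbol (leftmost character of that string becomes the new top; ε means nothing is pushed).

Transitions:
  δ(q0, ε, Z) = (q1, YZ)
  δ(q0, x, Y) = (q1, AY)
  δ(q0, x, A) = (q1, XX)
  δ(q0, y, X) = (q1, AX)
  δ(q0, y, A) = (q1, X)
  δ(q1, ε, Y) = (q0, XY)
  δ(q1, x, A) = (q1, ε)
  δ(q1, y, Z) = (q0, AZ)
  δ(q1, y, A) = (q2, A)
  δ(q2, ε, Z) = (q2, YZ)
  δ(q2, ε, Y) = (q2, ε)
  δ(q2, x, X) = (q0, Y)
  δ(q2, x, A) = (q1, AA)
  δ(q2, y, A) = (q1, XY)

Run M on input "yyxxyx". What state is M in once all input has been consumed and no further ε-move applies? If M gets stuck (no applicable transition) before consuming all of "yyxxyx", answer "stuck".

(q0, yyxxyx, Z)
  ε-move, top Z: go to q1, push YZ → (q1, yyxxyx, YZ)
  ε-move, top Y: go to q0, push XY → (q0, yyxxyx, XYZ)
  read y, top X: go to q1, push AX → (q1, yxxyx, AXYZ)
  read y, top A: go to q2, push A → (q2, xxyx, AXYZ)
  read x, top A: go to q1, push AA → (q1, xyx, AAXYZ)
  read x, top A: go to q1, push ε → (q1, yx, AXYZ)
  read y, top A: go to q2, push A → (q2, x, AXYZ)
  read x, top A: go to q1, push AA → (q1, ε, AAXYZ)
All input consumed; M is in state q1.

q1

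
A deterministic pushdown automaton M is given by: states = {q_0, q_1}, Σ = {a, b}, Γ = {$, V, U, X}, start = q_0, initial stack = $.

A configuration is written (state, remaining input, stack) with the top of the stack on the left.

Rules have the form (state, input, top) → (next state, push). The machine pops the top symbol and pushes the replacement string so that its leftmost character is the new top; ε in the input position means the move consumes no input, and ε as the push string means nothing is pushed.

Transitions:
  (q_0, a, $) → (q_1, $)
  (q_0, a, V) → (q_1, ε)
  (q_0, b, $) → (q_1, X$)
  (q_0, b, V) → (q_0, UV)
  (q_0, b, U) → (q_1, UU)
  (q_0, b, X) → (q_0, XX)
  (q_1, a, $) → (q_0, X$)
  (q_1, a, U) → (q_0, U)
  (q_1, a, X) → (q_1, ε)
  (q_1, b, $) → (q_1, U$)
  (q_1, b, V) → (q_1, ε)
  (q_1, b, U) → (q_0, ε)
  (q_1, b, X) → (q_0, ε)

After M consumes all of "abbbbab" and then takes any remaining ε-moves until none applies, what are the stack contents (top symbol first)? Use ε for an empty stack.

U$

(q_0, abbbbab, $)
  read a, top $: go to q_1, push $ → (q_1, bbbbab, $)
  read b, top $: go to q_1, push U$ → (q_1, bbbab, U$)
  read b, top U: go to q_0, push ε → (q_0, bbab, $)
  read b, top $: go to q_1, push X$ → (q_1, bab, X$)
  read b, top X: go to q_0, push ε → (q_0, ab, $)
  read a, top $: go to q_1, push $ → (q_1, b, $)
  read b, top $: go to q_1, push U$ → (q_1, ε, U$)
All input consumed in state q_1 with stack U$.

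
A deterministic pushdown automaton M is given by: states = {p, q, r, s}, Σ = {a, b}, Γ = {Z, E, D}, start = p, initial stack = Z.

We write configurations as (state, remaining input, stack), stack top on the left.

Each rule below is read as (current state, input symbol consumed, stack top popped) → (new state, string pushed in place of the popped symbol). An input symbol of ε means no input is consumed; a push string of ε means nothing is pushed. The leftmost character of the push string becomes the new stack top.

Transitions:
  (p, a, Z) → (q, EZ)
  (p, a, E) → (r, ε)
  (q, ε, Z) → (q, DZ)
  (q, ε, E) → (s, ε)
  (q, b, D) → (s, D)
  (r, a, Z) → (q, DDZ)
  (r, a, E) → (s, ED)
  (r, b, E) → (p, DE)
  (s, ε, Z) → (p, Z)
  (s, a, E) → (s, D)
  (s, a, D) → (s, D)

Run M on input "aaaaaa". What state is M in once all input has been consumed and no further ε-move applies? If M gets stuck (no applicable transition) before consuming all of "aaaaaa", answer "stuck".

p

(p, aaaaaa, Z)
  read a, top Z: go to q, push EZ → (q, aaaaa, EZ)
  ε-move, top E: go to s, push ε → (s, aaaaa, Z)
  ε-move, top Z: go to p, push Z → (p, aaaaa, Z)
  read a, top Z: go to q, push EZ → (q, aaaa, EZ)
  ε-move, top E: go to s, push ε → (s, aaaa, Z)
  ε-move, top Z: go to p, push Z → (p, aaaa, Z)
  read a, top Z: go to q, push EZ → (q, aaa, EZ)
  ε-move, top E: go to s, push ε → (s, aaa, Z)
  ε-move, top Z: go to p, push Z → (p, aaa, Z)
  read a, top Z: go to q, push EZ → (q, aa, EZ)
  ε-move, top E: go to s, push ε → (s, aa, Z)
  ε-move, top Z: go to p, push Z → (p, aa, Z)
  read a, top Z: go to q, push EZ → (q, a, EZ)
  ε-move, top E: go to s, push ε → (s, a, Z)
  ε-move, top Z: go to p, push Z → (p, a, Z)
  read a, top Z: go to q, push EZ → (q, ε, EZ)
  ε-move, top E: go to s, push ε → (s, ε, Z)
  ε-move, top Z: go to p, push Z → (p, ε, Z)
All input consumed; M is in state p.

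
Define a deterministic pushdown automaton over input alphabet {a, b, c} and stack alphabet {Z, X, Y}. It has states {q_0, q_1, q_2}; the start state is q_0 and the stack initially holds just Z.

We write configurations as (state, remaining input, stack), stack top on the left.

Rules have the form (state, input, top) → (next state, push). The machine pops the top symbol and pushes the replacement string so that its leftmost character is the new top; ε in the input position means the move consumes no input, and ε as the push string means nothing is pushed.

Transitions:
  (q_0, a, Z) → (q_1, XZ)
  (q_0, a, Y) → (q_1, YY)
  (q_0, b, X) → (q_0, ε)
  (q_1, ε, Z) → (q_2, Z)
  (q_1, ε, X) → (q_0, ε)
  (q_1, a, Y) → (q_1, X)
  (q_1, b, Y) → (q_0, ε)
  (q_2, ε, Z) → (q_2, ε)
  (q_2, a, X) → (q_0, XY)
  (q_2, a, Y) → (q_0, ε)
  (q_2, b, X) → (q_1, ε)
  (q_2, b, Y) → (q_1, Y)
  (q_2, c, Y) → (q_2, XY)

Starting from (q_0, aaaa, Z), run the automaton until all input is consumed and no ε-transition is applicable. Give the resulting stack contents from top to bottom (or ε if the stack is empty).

Z

(q_0, aaaa, Z)
  read a, top Z: go to q_1, push XZ → (q_1, aaa, XZ)
  ε-move, top X: go to q_0, push ε → (q_0, aaa, Z)
  read a, top Z: go to q_1, push XZ → (q_1, aa, XZ)
  ε-move, top X: go to q_0, push ε → (q_0, aa, Z)
  read a, top Z: go to q_1, push XZ → (q_1, a, XZ)
  ε-move, top X: go to q_0, push ε → (q_0, a, Z)
  read a, top Z: go to q_1, push XZ → (q_1, ε, XZ)
  ε-move, top X: go to q_0, push ε → (q_0, ε, Z)
All input consumed in state q_0 with stack Z.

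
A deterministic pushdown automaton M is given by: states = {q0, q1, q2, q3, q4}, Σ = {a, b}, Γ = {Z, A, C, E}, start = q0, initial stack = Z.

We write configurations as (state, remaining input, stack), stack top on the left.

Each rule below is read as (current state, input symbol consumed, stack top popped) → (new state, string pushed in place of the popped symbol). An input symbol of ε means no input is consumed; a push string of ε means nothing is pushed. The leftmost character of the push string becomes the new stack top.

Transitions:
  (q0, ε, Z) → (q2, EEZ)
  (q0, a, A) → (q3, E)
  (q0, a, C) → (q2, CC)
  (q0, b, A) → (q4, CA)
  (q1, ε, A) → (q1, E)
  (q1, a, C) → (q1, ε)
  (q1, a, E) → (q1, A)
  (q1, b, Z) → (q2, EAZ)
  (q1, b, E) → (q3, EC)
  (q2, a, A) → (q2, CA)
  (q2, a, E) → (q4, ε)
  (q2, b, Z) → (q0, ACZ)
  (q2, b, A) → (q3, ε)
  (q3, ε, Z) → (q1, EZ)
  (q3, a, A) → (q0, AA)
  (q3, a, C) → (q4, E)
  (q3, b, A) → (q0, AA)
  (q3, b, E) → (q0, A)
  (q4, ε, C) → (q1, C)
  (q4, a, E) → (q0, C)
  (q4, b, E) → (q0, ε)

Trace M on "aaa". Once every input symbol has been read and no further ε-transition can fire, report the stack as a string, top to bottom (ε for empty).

(q0, aaa, Z)
  ε-move, top Z: go to q2, push EEZ → (q2, aaa, EEZ)
  read a, top E: go to q4, push ε → (q4, aa, EZ)
  read a, top E: go to q0, push C → (q0, a, CZ)
  read a, top C: go to q2, push CC → (q2, ε, CCZ)
All input consumed in state q2 with stack CCZ.

CCZ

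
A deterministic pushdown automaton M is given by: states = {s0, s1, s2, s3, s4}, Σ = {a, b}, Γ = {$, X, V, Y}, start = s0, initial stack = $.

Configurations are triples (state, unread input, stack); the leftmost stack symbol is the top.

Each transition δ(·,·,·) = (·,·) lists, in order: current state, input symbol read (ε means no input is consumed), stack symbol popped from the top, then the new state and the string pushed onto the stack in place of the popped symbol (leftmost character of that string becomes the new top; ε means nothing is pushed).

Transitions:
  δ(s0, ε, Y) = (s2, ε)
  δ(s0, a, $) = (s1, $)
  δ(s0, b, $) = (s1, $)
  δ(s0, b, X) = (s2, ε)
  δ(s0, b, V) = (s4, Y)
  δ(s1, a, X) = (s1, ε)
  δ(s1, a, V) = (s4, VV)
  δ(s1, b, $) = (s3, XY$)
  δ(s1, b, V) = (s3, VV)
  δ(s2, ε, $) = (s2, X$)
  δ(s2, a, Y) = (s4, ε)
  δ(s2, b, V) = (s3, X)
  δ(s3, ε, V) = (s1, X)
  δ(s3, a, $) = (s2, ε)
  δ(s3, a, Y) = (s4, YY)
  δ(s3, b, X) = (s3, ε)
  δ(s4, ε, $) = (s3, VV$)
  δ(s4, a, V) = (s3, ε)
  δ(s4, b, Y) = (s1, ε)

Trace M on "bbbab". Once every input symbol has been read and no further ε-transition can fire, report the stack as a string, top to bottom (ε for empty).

(s0, bbbab, $) ⊢ (s1, bbab, $) ⊢ (s3, bab, XY$) ⊢ (s3, ab, Y$) ⊢ (s4, b, YY$) ⊢ (s1, ε, Y$)
All input consumed in state s1 with stack Y$.

Y$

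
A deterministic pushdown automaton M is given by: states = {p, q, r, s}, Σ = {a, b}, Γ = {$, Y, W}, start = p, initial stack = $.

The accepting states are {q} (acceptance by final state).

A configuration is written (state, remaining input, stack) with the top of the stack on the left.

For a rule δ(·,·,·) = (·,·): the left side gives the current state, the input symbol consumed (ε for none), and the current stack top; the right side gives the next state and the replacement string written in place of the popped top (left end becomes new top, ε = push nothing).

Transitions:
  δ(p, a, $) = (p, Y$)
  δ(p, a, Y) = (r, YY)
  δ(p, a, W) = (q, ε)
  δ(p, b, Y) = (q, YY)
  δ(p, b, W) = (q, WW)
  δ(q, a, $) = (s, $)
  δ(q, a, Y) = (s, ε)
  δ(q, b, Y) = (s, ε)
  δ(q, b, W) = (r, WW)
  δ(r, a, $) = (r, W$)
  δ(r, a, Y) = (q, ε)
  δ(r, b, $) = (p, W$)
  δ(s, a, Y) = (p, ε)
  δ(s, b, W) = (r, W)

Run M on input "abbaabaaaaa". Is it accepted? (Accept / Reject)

Accept

(p, abbaabaaaaa, $) ⊢ (p, bbaabaaaaa, Y$) ⊢ (q, baabaaaaa, YY$) ⊢ (s, aabaaaaa, Y$) ⊢ (p, abaaaaa, $) ⊢ (p, baaaaa, Y$) ⊢ (q, aaaaa, YY$) ⊢ (s, aaaa, Y$) ⊢ (p, aaa, $) ⊢ (p, aa, Y$) ⊢ (r, a, YY$) ⊢ (q, ε, Y$)
All input consumed; state q ∈ F.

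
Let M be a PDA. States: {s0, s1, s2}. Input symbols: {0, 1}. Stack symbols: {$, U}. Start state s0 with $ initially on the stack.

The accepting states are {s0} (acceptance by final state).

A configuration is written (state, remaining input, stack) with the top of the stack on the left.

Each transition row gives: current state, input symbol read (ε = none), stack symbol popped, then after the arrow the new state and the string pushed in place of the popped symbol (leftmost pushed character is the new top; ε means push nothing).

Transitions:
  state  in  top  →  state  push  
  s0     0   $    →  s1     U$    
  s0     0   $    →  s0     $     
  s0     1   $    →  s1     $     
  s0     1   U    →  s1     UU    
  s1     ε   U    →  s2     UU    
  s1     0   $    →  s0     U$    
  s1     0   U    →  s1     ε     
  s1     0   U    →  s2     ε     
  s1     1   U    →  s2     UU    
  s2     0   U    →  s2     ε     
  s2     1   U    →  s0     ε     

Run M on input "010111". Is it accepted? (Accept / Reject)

Accept

One accepting computation: (s0, 010111, $) ⊢ (s0, 10111, $) ⊢ (s1, 0111, $) ⊢ (s0, 111, U$) ⊢ (s1, 11, UU$) ⊢ (s2, 1, UUU$) ⊢ (s0, ε, UU$)
All input consumed and state s0 ∈ F.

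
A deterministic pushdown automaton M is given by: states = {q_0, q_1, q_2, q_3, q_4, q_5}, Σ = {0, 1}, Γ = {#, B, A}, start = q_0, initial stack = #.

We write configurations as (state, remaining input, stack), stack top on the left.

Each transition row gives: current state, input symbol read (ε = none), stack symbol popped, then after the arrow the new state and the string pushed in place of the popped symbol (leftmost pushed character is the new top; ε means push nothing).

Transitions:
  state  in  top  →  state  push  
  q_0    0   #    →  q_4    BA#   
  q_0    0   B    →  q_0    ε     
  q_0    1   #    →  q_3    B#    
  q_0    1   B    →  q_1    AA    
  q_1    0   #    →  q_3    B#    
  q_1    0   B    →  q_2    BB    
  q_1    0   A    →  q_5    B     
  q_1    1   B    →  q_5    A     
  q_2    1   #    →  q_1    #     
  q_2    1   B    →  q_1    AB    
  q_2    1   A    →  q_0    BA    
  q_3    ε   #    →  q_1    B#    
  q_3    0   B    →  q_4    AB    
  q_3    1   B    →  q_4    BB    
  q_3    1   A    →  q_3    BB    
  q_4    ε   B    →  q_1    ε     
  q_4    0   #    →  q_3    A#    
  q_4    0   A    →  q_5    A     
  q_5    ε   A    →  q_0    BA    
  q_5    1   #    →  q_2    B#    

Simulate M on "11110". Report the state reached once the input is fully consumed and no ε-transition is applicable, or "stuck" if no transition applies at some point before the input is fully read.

q_5

(q_0, 11110, #) ⊢ (q_3, 1110, B#) ⊢ (q_4, 110, BB#) ⊢ (q_1, 110, B#) ⊢ (q_5, 10, A#) ⊢ (q_0, 10, BA#) ⊢ (q_1, 0, AAA#) ⊢ (q_5, ε, BAA#)
All input consumed; M is in state q_5.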